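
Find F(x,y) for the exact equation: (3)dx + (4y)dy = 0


Check exactness: ∂M/∂y = 0 and ∂N/∂x = 0; equal, so the equation is exact.
Integrate M with respect to x (treating y as constant): ∫M dx = 3x + h(y).
Differentiate w.r.t. y and set equal to N: the x-dependent terms already match, leaving h'(y) = 4y. Integrate: h(y) = 2y^2.
So F(x,y) = 2y^2 + 3x.
General solution: 2y^2 + 3x = C.


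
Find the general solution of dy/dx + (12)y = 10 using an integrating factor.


P(x) = 12, Q(x) = 10; integrating factor μ = e^(12x).
(μ y)' = 10e^(12x) ⇒ μ y = (5/6)e^(12x) + C.
Divide by μ: y = 5/6 + Ce^(-12x).


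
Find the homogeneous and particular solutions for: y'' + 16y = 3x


Homogeneous: r² + 16 = 0 ⇒ r = ±4i, y_h = C₁cos(4x) + C₂sin(4x).
Polynomial forcing; try y_p = Ax + B. Then y_p'' + 16 y_p = 16(Ax + B) = 3x, so B = 0 and A = 3/16.
General solution: y = C₁cos(4x) + C₂sin(4x) + (3/16)x.


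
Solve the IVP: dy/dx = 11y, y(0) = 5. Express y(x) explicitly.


General solution of y' = 11y is y = Ce^(11x).
Apply y(0) = 5: C = 5.
Particular solution: y = 5e^(11x).


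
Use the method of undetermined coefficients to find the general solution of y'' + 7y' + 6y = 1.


Characteristic roots of r² + 7r + 6 = 0 are -6, -1.
y_h = C₁e^(-6x) + C₂e^(-x).
Constant forcing; try y_p = A. Then 6A = 1 ⇒ A = 1/6.
General solution: y = C₁e^(-6x) + C₂e^(-x) + 1/6.


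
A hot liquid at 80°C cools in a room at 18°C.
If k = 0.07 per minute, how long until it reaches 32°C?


From T(t) = T_a + (T₀ - T_a)e^(-kt), set T(t) = 32:
(32 - 18) / (80 - 18) = e^(-0.07t), so t = -ln(0.226)/0.07 ≈ 21.3 minutes.


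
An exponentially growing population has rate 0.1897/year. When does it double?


Exponential growth: P(t) = P₀ e^(0.1897t). Set P(t)/P₀ = 2: e^(0.1897t) = 2.
Solve: t = ln(2)/0.1897 ≈ 3.65 years.


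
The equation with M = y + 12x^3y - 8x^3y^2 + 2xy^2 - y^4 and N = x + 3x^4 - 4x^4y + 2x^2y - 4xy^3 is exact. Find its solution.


Check exactness: ∂M/∂y = 1 + 12x^3 - 16x^3y + 4xy - 4y^3 and ∂N/∂x = 1 + 12x^3 - 16x^3y + 4xy - 4y^3; equal, so the equation is exact.
Integrate M with respect to x (treating y as constant): ∫M dx = xy + 3x^4y - 2x^4y^2 + x^2y^2 - xy^4 + h(y).
Differentiate w.r.t. y and set equal to N: all terms match, so h'(y) = 0 and h is a constant absorbed into C.
General solution: xy + 3x^4y - 2x^4y^2 + x^2y^2 - xy^4 = C.


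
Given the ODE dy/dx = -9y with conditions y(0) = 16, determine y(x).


General solution of y' = -9y is y = Ce^(-9x).
Apply y(0) = 16: C = 16.
Particular solution: y = 16e^(-9x).


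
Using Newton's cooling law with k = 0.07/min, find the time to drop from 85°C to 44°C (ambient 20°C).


From T(t) = T_a + (T₀ - T_a)e^(-kt), set T(t) = 44:
(44 - 20) / (85 - 20) = e^(-0.07t), so t = -ln(0.369)/0.07 ≈ 14.2 minutes.


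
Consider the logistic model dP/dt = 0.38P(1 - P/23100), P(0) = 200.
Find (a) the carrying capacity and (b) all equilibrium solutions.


Logistic ODE dP/dt = 0.38P(1 - P/23100) has equilibria where dP/dt = 0, i.e. P = 0 or P = 23100.
The coefficient (1 - P/K) = 0 when P = K, identifying K = 23100 as the carrying capacity.
(a) K = 23100; (b) equilibria P = 0 and P = 23100.


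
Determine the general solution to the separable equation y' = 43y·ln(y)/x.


Separate: dy/[y ln(y)] = 43 dx/x.
Substitute u = ln(y): du/u = 43 dx/x.
Integrate: ln|ln(y)| = 43ln|x| + C₀, hence ln(y) = C·x^43.


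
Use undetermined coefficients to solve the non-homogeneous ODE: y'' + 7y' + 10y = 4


Characteristic roots of r² + 7r + 10 = 0 are -5, -2.
y_h = C₁e^(-5x) + C₂e^(-2x).
Constant forcing; try y_p = A. Then 10A = 4 ⇒ A = 2/5.
General solution: y = C₁e^(-5x) + C₂e^(-2x) + 2/5.


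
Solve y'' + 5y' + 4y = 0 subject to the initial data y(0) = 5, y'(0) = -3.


Characteristic roots of r² + 5r + 4 = 0 are -4, -1.
General solution y = c₁ e^(-4x) + c₂ e^(-x).
Apply y(0) = 5: c₁ + c₂ = 5. Apply y'(0) = -3: -4 c₁ - 1 c₂ = -3.
Solve: c₁ = -2/3, c₂ = 17/3.
Particular solution: y = -(2/3)e^(-4x) + (17/3)e^(-x).


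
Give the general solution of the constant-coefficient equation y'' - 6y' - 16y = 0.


Characteristic equation: r² - 6r - 16 = 0.
Factor: (r - 8)(r + 2) = 0 ⇒ r = 8, -2 (distinct real).
General solution: y = C₁e^(8x) + C₂e^(-2x).


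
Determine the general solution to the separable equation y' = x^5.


Integrate both sides with respect to x: y = ∫ x^5 dx = (1/6)x^6 + C.


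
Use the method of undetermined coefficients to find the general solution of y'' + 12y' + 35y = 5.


Characteristic roots of r² + 12r + 35 = 0 are -7, -5.
y_h = C₁e^(-7x) + C₂e^(-5x).
Constant forcing; try y_p = A. Then 35A = 5 ⇒ A = 1/7.
General solution: y = C₁e^(-7x) + C₂e^(-5x) + 1/7.


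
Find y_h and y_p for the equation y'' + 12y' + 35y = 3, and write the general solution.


Characteristic roots of r² + 12r + 35 = 0 are -7, -5.
y_h = C₁e^(-7x) + C₂e^(-5x).
Constant forcing; try y_p = A. Then 35A = 3 ⇒ A = 3/35.
General solution: y = C₁e^(-7x) + C₂e^(-5x) + 3/35.


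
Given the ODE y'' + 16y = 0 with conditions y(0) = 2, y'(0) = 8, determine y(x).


Characteristic roots of r² + 16 = 0 are ±4i, so y = C₁cos(4x) + C₂sin(4x).
Apply y(0) = 2: C₁ = 2. Differentiate and apply y'(0) = 8: 4·C₂ = 8, so C₂ = 2.
Particular solution: y = 2cos(4x) + 2sin(4x).


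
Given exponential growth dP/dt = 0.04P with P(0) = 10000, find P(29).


The ODE dP/dt = 0.04P has solution P(t) = P(0)e^(0.04t).
Substitute P(0) = 10000 and t = 29: P(29) = 10000 e^(1.16) ≈ 31899.


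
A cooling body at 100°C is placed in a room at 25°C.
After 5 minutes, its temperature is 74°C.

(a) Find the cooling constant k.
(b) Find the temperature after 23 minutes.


Newton's law: T(t) = T_a + (T₀ - T_a)e^(-kt).
(a) Use T(5) = 74: (74 - 25)/(100 - 25) = e^(-k·5), so k = -ln(0.653)/5 ≈ 0.0851.
(b) Apply k to t = 23: T(23) = 25 + (75)e^(-1.958) ≈ 35.6°C.


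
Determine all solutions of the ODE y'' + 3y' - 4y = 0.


Characteristic equation: r² + 3r - 4 = 0.
Factor: (r - 1)(r + 4) = 0 ⇒ r = 1, -4 (distinct real).
General solution: y = C₁e^(x) + C₂e^(-4x).


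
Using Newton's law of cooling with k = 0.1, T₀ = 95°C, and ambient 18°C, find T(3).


Newton's law: dT/dt = -k(T - T_a) has solution T(t) = T_a + (T₀ - T_a)e^(-kt).
Plug in T_a = 18, T₀ = 95, k = 0.1, t = 3: T(3) = 18 + (77)e^(-0.30) ≈ 75.0°C.


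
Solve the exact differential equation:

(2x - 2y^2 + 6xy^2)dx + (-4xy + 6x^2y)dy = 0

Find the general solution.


Check exactness: ∂M/∂y = -4y + 12xy and ∂N/∂x = -4y + 12xy; equal, so the equation is exact.
Integrate M with respect to x (treating y as constant): ∫M dx = x^2 - 2xy^2 + 3x^2y^2 + h(y).
Differentiate w.r.t. y and set equal to N: all terms match, so h'(y) = 0 and h is a constant absorbed into C.
General solution: x^2 - 2xy^2 + 3x^2y^2 = C.


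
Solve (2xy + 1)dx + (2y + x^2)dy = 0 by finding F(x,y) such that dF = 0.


Check exactness: ∂M/∂y = 2x and ∂N/∂x = 2x; equal, so the equation is exact.
Integrate M with respect to x (treating y as constant): ∫M dx = x^2y + x + h(y).
Differentiate w.r.t. y and set equal to N: the x-dependent terms already match, leaving h'(y) = 2y. Integrate: h(y) = y^2.
So F(x,y) = y^2 + x^2y + x.
General solution: y^2 + x^2y + x = C.


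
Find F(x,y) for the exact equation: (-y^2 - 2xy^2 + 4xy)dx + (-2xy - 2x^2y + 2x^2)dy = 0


Check exactness: ∂M/∂y = -2y - 4xy + 4x and ∂N/∂x = -2y - 4xy + 4x; equal, so the equation is exact.
Integrate M with respect to x (treating y as constant): ∫M dx = -xy^2 - x^2y^2 + 2x^2y + h(y).
Differentiate w.r.t. y and set equal to N: all terms match, so h'(y) = 0 and h is a constant absorbed into C.
General solution: -xy^2 - x^2y^2 + 2x^2y = C.


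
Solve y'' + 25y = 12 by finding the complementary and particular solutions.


Homogeneous part: r² + 25 = 0 ⇒ r = ±5i, so y_h = C₁cos(5x) + C₂sin(5x).
Try constant y_p = A; plug in: 25A = 12 ⇒ A = 12/25.
General solution: y = C₁cos(5x) + C₂sin(5x) + 12/25.


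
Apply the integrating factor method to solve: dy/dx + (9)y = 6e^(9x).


P(x) = 9 ⇒ μ = e^(9x).
(μ y)' = 6e^(18x) ⇒ μ y = (6/18)e^(18x) + C.
Divide by μ: y = (1/3)e^(9x) + Ce^(-9x).


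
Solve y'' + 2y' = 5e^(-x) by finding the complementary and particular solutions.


Characteristic roots of r² + 2r = 0 are -2, 0.
y_h = C₁e^(-2x) + C₂.
Forcing exponent -1 is not a characteristic root; try y_p = Ae^(-x).
Substitute: A·(1 + (2)·-1 + (0)) = A·-1 = 5, so A = -5.
General solution: y = C₁e^(-2x) + C₂ - 5e^(-x).


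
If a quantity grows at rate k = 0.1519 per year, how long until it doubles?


Exponential growth: P(t) = P₀ e^(0.1519t). Set P(t)/P₀ = 2: e^(0.1519t) = 2.
Solve: t = ln(2)/0.1519 ≈ 4.56 years.


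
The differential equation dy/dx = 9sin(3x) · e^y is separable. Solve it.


Separate: e^(-y) dy = 9sin(3x) dx.
Integrate: -e^(-y) = -3cos(3x) + C₀.
Rearrange: e^(-y) = 3cos(3x) + C.


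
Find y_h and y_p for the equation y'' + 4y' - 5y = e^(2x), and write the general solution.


Characteristic roots of r² + 4r - 5 = 0 are 1, -5.
y_h = C₁e^(x) + C₂e^(-5x).
Forcing exponent 2 is not a characteristic root; try y_p = Ae^(2x).
Substitute: A·(4 + (4)·2 + (-5)) = A·7 = 1, so A = 1/7.
General solution: y = C₁e^(x) + C₂e^(-5x) + (1/7)e^(2x).


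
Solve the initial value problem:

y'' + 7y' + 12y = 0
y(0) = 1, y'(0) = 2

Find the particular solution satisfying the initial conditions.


Characteristic roots of r² + 7r + 12 = 0 are -3, -4.
General solution y = c₁ e^(-3x) + c₂ e^(-4x).
Apply y(0) = 1: c₁ + c₂ = 1. Apply y'(0) = 2: -3 c₁ - 4 c₂ = 2.
Solve: c₁ = 6, c₂ = -5.
Particular solution: y = 6e^(-3x) - 5e^(-4x).


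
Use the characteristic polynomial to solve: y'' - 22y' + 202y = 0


Characteristic equation: r² - 22r + 202 = 0.
Discriminant is negative; roots r = 11 ± 9i (complex conjugate pair).
General solution uses e^(α x)(C₁ cos(β x) + C₂ sin(β x)): y = e^(11x)(C₁cos(9x) + C₂sin(9x)).


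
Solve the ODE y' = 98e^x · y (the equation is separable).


Separate variables: dy/y = 98e^x dx.
Integrate: ln|y| = 98e^x + C₀.
Exponentiate: y = Ce^(98e^x).


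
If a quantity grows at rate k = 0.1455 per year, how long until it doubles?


Exponential growth: P(t) = P₀ e^(0.1455t). Set P(t)/P₀ = 2: e^(0.1455t) = 2.
Solve: t = ln(2)/0.1455 ≈ 4.76 years.


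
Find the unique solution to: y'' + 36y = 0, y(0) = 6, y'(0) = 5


Characteristic roots of r² + 36 = 0 are ±6i, so y = C₁cos(6x) + C₂sin(6x).
Apply y(0) = 6: C₁ = 6. Differentiate and apply y'(0) = 5: 6·C₂ = 5, so C₂ = 5/6.
Particular solution: y = 6cos(6x) + (5/6)sin(6x).


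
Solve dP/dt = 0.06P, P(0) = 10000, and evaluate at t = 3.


The ODE dP/dt = 0.06P has solution P(t) = P(0)e^(0.06t).
Substitute P(0) = 10000 and t = 3: P(3) = 10000 e^(0.18) ≈ 11972.


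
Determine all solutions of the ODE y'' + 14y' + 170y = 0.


Characteristic equation: r² + 14r + 170 = 0.
Discriminant is negative; roots r = -7 ± 11i (complex conjugate pair).
General solution uses e^(α x)(C₁ cos(β x) + C₂ sin(β x)): y = e^(-7x)(C₁cos(11x) + C₂sin(11x)).


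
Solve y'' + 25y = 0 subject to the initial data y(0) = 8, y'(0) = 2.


Characteristic roots of r² + 25 = 0 are ±5i, so y = C₁cos(5x) + C₂sin(5x).
Apply y(0) = 8: C₁ = 8. Differentiate and apply y'(0) = 2: 5·C₂ = 2, so C₂ = 2/5.
Particular solution: y = 8cos(5x) + (2/5)sin(5x).


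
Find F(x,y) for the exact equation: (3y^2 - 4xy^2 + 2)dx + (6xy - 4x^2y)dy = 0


Check exactness: ∂M/∂y = 6y - 8xy and ∂N/∂x = 6y - 8xy; equal, so the equation is exact.
Integrate M with respect to x (treating y as constant): ∫M dx = 3xy^2 - 2x^2y^2 + 2x + h(y).
Differentiate w.r.t. y and set equal to N: all terms match, so h'(y) = 0 and h is a constant absorbed into C.
General solution: 3xy^2 - 2x^2y^2 + 2x = C.


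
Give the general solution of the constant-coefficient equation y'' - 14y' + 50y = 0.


Characteristic equation: r² - 14r + 50 = 0.
Discriminant is negative; roots r = 7 ± 1i (complex conjugate pair).
General solution uses e^(α x)(C₁ cos(β x) + C₂ sin(β x)): y = e^(7x)(C₁cos(x) + C₂sin(x)).


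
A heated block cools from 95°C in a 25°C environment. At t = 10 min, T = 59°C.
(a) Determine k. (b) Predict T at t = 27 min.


Newton's law: T(t) = T_a + (T₀ - T_a)e^(-kt).
(a) Use T(10) = 59: (59 - 25)/(95 - 25) = e^(-k·10), so k = -ln(0.486)/10 ≈ 0.0722.
(b) Apply k to t = 27: T(27) = 25 + (70)e^(-1.950) ≈ 35.0°C.


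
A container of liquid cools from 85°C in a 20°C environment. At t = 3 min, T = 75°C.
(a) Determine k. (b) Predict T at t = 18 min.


Newton's law: T(t) = T_a + (T₀ - T_a)e^(-kt).
(a) Use T(3) = 75: (75 - 20)/(85 - 20) = e^(-k·3), so k = -ln(0.846)/3 ≈ 0.0557.
(b) Apply k to t = 18: T(18) = 20 + (65)e^(-1.002) ≈ 43.9°C.


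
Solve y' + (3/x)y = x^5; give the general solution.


P(x) = 3/x ⇒ μ = x^3.
(x^3 y)' = x^8 ⇒ x^3 y = x^9/(9) + C.
Solve for y: y = (1/9)x^6 + C/x^3.


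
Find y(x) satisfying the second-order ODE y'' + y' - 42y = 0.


Characteristic equation: r² + r - 42 = 0.
Factor: (r - 6)(r + 7) = 0 ⇒ r = 6, -7 (distinct real).
General solution: y = C₁e^(6x) + C₂e^(-7x).


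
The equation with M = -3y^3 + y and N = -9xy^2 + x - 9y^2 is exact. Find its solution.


Check exactness: ∂M/∂y = -9y^2 + 1 and ∂N/∂x = -9y^2 + 1; equal, so the equation is exact.
Integrate M with respect to x (treating y as constant): ∫M dx = -3xy^3 + xy + h(y).
Differentiate w.r.t. y and set equal to N: the x-dependent terms already match, leaving h'(y) = -9y^2. Integrate: h(y) = -3y^3.
So F(x,y) = -3xy^3 + xy - 3y^3.
General solution: -3xy^3 + xy - 3y^3 = C.


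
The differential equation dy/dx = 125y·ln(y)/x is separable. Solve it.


Separate: dy/[y ln(y)] = 125 dx/x.
Substitute u = ln(y): du/u = 125 dx/x.
Integrate: ln|ln(y)| = 125ln|x| + C₀, hence ln(y) = C·x^125.


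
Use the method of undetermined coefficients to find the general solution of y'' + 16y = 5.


Homogeneous part: r² + 16 = 0 ⇒ r = ±4i, so y_h = C₁cos(4x) + C₂sin(4x).
Try constant y_p = A; plug in: 16A = 5 ⇒ A = 5/16.
General solution: y = C₁cos(4x) + C₂sin(4x) + 5/16.


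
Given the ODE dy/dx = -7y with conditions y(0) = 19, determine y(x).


General solution of y' = -7y is y = Ce^(-7x).
Apply y(0) = 19: C = 19.
Particular solution: y = 19e^(-7x).


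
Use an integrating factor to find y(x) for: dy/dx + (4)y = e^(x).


P(x) = 4 ⇒ μ = e^(4x).
(μ y)' = e^(5x) ⇒ μ y = e^(5x)/5 + C.
Divide by μ: y = (1/5)e^(x) + Ce^(-4x).


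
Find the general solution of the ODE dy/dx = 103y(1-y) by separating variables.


Separate: dy/[y(1-y)] = 103 dx.
Partial fractions: 1/[y(1-y)] = 1/y + 1/(1-y).
Integrate: ln|y/(1-y)| = 103x + C₀.
Solve for y: y = 1/(1 + Ce^(-103x)).


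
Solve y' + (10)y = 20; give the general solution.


P(x) = 10, Q(x) = 20; integrating factor μ = e^(10x).
(μ y)' = 20e^(10x) ⇒ μ y = 2e^(10x) + C.
Divide by μ: y = 2 + Ce^(-10x).


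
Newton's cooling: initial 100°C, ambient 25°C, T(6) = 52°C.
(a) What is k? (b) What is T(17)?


Newton's law: T(t) = T_a + (T₀ - T_a)e^(-kt).
(a) Use T(6) = 52: (52 - 25)/(100 - 25) = e^(-k·6), so k = -ln(0.360)/6 ≈ 0.1703.
(b) Apply k to t = 17: T(17) = 25 + (75)e^(-2.895) ≈ 29.1°C.


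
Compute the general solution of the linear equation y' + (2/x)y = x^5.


P(x) = 2/x ⇒ μ = x^2.
(x^2 y)' = x^2·x^5 = x^7.
Integrate: x^2 y = x^8/(8) + C.
Solve for y: y = (1/8)x^6 + C/x^2.


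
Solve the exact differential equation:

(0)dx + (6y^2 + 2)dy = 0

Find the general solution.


Check exactness: ∂M/∂y = 0 and ∂N/∂x = 0; equal, so the equation is exact.
Integrate M with respect to x (treating y as constant): ∫M dx = 0 + h(y).
Differentiate w.r.t. y and set equal to N: the x-dependent terms already match, leaving h'(y) = 6y^2 + 2. Integrate: h(y) = 2y^3 + 2y.
So F(x,y) = 2y^3 + 2y.
General solution: 2y^3 + 2y = C.


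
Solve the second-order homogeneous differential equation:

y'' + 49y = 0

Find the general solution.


Characteristic equation: r² + 49 = 0.
Discriminant is negative; roots r = 0 ± 7i (complex conjugate pair).
General solution uses e^(α x)(C₁ cos(β x) + C₂ sin(β x)): y = C₁cos(7x) + C₂sin(7x).


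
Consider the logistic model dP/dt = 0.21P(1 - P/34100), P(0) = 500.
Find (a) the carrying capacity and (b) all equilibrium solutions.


Logistic ODE dP/dt = 0.21P(1 - P/34100) has equilibria where dP/dt = 0, i.e. P = 0 or P = 34100.
The coefficient (1 - P/K) = 0 when P = K, identifying K = 34100 as the carrying capacity.
(a) K = 34100; (b) equilibria P = 0 and P = 34100.


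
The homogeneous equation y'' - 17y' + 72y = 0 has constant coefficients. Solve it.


Characteristic equation: r² - 17r + 72 = 0.
Factor: (r - 8)(r - 9) = 0 ⇒ r = 8, 9 (distinct real).
General solution: y = C₁e^(8x) + C₂e^(9x).


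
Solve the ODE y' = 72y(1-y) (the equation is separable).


Separate: dy/[y(1-y)] = 72 dx.
Partial fractions: 1/[y(1-y)] = 1/y + 1/(1-y).
Integrate: ln|y/(1-y)| = 72x + C₀.
Solve for y: y = 1/(1 + Ce^(-72x)).


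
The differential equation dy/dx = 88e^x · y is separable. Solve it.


Separate variables: dy/y = 88e^x dx.
Integrate: ln|y| = 88e^x + C₀.
Exponentiate: y = Ce^(88e^x).


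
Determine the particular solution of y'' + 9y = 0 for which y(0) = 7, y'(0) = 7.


Characteristic roots of r² + 9 = 0 are ±3i, so y = C₁cos(3x) + C₂sin(3x).
Apply y(0) = 7: C₁ = 7. Differentiate and apply y'(0) = 7: 3·C₂ = 7, so C₂ = 7/3.
Particular solution: y = 7cos(3x) + (7/3)sin(3x).


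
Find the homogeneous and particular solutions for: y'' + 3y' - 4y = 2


Characteristic roots of r² + 3r - 4 = 0 are 1, -4.
y_h = C₁e^(x) + C₂e^(-4x).
Forcing exponent 0 is not a characteristic root; try y_p = A.
Substitute: A·(0 + (3)·0 + (-4)) = A·-4 = 2, so A = -1/2.
General solution: y = C₁e^(x) + C₂e^(-4x) - 1/2.


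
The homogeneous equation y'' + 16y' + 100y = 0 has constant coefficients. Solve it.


Characteristic equation: r² + 16r + 100 = 0.
Discriminant is negative; roots r = -8 ± 6i (complex conjugate pair).
General solution uses e^(α x)(C₁ cos(β x) + C₂ sin(β x)): y = e^(-8x)(C₁cos(6x) + C₂sin(6x)).


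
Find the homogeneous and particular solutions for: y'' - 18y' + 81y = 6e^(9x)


Characteristic polynomial (r - 9)² = 0; repeated root r = 9.
y_h = (C₁ + C₂x)e^(9x). Forcing matches the repeated root (resonance), so try y_p = Ax² e^(9x).
Substitute and solve for A: 2A = 6, so A = 3.
General solution: y = (C₁ + C₂x + 3x²)e^(9x).


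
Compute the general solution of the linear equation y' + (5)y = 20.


P(x) = 5, Q(x) = 20; integrating factor μ = e^(5x).
(μ y)' = 20e^(5x) ⇒ μ y = 4e^(5x) + C.
Divide by μ: y = 4 + Ce^(-5x).


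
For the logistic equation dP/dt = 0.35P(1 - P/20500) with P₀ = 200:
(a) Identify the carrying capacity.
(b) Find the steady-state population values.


Logistic ODE dP/dt = 0.35P(1 - P/20500) has equilibria where dP/dt = 0, i.e. P = 0 or P = 20500.
The coefficient (1 - P/K) = 0 when P = K, identifying K = 20500 as the carrying capacity.
(a) K = 20500; (b) equilibria P = 0 and P = 20500.


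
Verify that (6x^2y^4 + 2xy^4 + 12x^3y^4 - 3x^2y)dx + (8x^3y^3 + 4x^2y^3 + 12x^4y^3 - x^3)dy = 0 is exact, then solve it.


Check exactness: ∂M/∂y = 24x^2y^3 + 8xy^3 + 48x^3y^3 - 3x^2 and ∂N/∂x = 24x^2y^3 + 8xy^3 + 48x^3y^3 - 3x^2; equal, so the equation is exact.
Integrate M with respect to x (treating y as constant): ∫M dx = 2x^3y^4 + x^2y^4 + 3x^4y^4 - x^3y + h(y).
Differentiate w.r.t. y and set equal to N: all terms match, so h'(y) = 0 and h is a constant absorbed into C.
General solution: 2x^3y^4 + x^2y^4 + 3x^4y^4 - x^3y = C.


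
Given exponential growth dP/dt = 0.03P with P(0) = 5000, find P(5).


The ODE dP/dt = 0.03P has solution P(t) = P(0)e^(0.03t).
Substitute P(0) = 5000 and t = 5: P(5) = 5000 e^(0.15) ≈ 5809.


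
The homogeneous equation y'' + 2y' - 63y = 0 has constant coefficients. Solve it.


Characteristic equation: r² + 2r - 63 = 0.
Factor: (r + 9)(r - 7) = 0 ⇒ r = -9, 7 (distinct real).
General solution: y = C₁e^(-9x) + C₂e^(7x).


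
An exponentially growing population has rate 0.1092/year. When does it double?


Exponential growth: P(t) = P₀ e^(0.1092t). Set P(t)/P₀ = 2: e^(0.1092t) = 2.
Solve: t = ln(2)/0.1092 ≈ 6.35 years.


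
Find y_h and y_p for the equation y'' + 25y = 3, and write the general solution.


Homogeneous part: r² + 25 = 0 ⇒ r = ±5i, so y_h = C₁cos(5x) + C₂sin(5x).
Try constant y_p = A; plug in: 25A = 3 ⇒ A = 3/25.
General solution: y = C₁cos(5x) + C₂sin(5x) + 3/25.


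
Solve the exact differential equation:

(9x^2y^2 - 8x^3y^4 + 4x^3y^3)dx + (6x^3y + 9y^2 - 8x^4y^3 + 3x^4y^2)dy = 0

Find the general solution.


Check exactness: ∂M/∂y = 18x^2y - 32x^3y^3 + 12x^3y^2 and ∂N/∂x = 18x^2y - 32x^3y^3 + 12x^3y^2; equal, so the equation is exact.
Integrate M with respect to x (treating y as constant): ∫M dx = 3x^3y^2 - 2x^4y^4 + x^4y^3 + h(y).
Differentiate w.r.t. y and set equal to N: the x-dependent terms already match, leaving h'(y) = 9y^2. Integrate: h(y) = 3y^3.
So F(x,y) = 3x^3y^2 + 3y^3 - 2x^4y^4 + x^4y^3.
General solution: 3x^3y^2 + 3y^3 - 2x^4y^4 + x^4y^3 = C.


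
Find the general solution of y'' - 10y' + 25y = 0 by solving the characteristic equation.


Characteristic equation: r² - 10r + 25 = 0, i.e. (r - 5)² = 0.
Repeated root r = 5; include an x factor for the second linearly independent solution.
General solution: y = (C₁ + C₂x)e^(5x).


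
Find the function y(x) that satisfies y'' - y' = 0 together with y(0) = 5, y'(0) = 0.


Characteristic roots of r² - r = 0 are 1, 0.
General solution y = c₁ e^(x) + c₂.
Apply y(0) = 5: c₁ + c₂ = 5. Apply y'(0) = 0: 1 c₁ + 0 c₂ = 0.
Solve: c₁ = 0, c₂ = 5.
Particular solution: y = 0e^(x) + 5.


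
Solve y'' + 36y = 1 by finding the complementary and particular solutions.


Homogeneous part: r² + 36 = 0 ⇒ r = ±6i, so y_h = C₁cos(6x) + C₂sin(6x).
Try constant y_p = A; plug in: 36A = 1 ⇒ A = 1/36.
General solution: y = C₁cos(6x) + C₂sin(6x) + 1/36.


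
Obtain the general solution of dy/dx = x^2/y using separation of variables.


Separate variables: y dy = x^2 dx.
Integrate both sides: y²/2 = (1/3)x^3 + C₀.
Multiply by 2: y² = (2/3)x^3 + C.


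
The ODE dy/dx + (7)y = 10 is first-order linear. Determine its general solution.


P(x) = 7, Q(x) = 10; integrating factor μ = e^(7x).
(μ y)' = 10e^(7x) ⇒ μ y = (10/7)e^(7x) + C.
Divide by μ: y = 10/7 + Ce^(-7x).


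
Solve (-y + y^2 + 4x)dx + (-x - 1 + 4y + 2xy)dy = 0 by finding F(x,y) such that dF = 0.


Check exactness: ∂M/∂y = -1 + 2y and ∂N/∂x = -1 + 2y; equal, so the equation is exact.
Integrate M with respect to x (treating y as constant): ∫M dx = -xy + xy^2 + 2x^2 + h(y).
Differentiate w.r.t. y and set equal to N: the x-dependent terms already match, leaving h'(y) = -1 + 4y. Integrate: h(y) = -y + 2y^2.
So F(x,y) = -xy - y + 2y^2 + xy^2 + 2x^2.
General solution: -xy - y + 2y^2 + xy^2 + 2x^2 = C.


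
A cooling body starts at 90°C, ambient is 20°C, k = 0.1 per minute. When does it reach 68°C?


From T(t) = T_a + (T₀ - T_a)e^(-kt), set T(t) = 68:
(68 - 20) / (90 - 20) = e^(-0.1t), so t = -ln(0.686)/0.1 ≈ 3.8 minutes.


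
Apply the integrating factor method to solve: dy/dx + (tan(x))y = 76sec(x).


P(x) = tan(x) ⇒ μ = e^(∫tan(x)dx) = sec(x).
(sec(x) y)' = 76sec²(x) ⇒ sec(x) y = 76tan(x) + C.
Multiply by cos(x): y = 76sin(x) + C·cos(x).


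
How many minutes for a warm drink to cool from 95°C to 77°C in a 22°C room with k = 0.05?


From T(t) = T_a + (T₀ - T_a)e^(-kt), set T(t) = 77:
(77 - 22) / (95 - 22) = e^(-0.05t), so t = -ln(0.753)/0.05 ≈ 5.7 minutes.


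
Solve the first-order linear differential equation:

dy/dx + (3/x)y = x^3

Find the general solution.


P(x) = 3/x ⇒ μ = x^3.
(x^3 y)' = x^6 ⇒ x^3 y = x^7/(7) + C.
Solve for y: y = (1/7)x^4 + C/x^3.


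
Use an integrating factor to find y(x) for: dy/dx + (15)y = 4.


P(x) = 15, Q(x) = 4; integrating factor μ = e^(15x).
(μ y)' = 4e^(15x) ⇒ μ y = (4/15)e^(15x) + C.
Divide by μ: y = 4/15 + Ce^(-15x).


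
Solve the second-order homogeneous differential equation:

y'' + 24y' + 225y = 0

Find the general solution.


Characteristic equation: r² + 24r + 225 = 0.
Discriminant is negative; roots r = -12 ± 9i (complex conjugate pair).
General solution uses e^(α x)(C₁ cos(β x) + C₂ sin(β x)): y = e^(-12x)(C₁cos(9x) + C₂sin(9x)).


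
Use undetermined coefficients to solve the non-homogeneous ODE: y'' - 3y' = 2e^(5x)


Characteristic roots of r² - 3r = 0 are 0, 3.
y_h = C₁ + C₂e^(3x).
Forcing exponent 5 is not a characteristic root; try y_p = Ae^(5x).
Substitute: A·(25 + (-3)·5 + (0)) = A·10 = 2, so A = 1/5.
General solution: y = C₁ + C₂e^(3x) + (1/5)e^(5x).


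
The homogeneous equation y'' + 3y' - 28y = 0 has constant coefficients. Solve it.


Characteristic equation: r² + 3r - 28 = 0.
Factor: (r + 7)(r - 4) = 0 ⇒ r = -7, 4 (distinct real).
General solution: y = C₁e^(-7x) + C₂e^(4x).


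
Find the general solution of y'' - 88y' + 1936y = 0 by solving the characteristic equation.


Characteristic equation: r² - 88r + 1936 = 0, i.e. (r - 44)² = 0.
Repeated root r = 44; include an x factor for the second linearly independent solution.
General solution: y = (C₁ + C₂x)e^(44x).


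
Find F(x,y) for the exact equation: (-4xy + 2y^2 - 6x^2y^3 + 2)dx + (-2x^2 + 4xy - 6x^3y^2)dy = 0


Check exactness: ∂M/∂y = -4x + 4y - 18x^2y^2 and ∂N/∂x = -4x + 4y - 18x^2y^2; equal, so the equation is exact.
Integrate M with respect to x (treating y as constant): ∫M dx = -2x^2y + 2xy^2 - 2x^3y^3 + 2x + h(y).
Differentiate w.r.t. y and set equal to N: all terms match, so h'(y) = 0 and h is a constant absorbed into C.
General solution: -2x^2y + 2xy^2 - 2x^3y^3 + 2x = C.


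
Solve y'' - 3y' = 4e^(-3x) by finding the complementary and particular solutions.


Characteristic roots of r² - 3r = 0 are 3, 0.
y_h = C₁e^(3x) + C₂.
Forcing exponent -3 is not a characteristic root; try y_p = Ae^(-3x).
Substitute: A·(9 + (-3)·-3 + (0)) = A·18 = 4, so A = 2/9.
General solution: y = C₁e^(3x) + C₂ + (2/9)e^(-3x).


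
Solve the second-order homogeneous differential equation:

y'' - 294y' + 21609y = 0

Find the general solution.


Characteristic equation: r² - 294r + 21609 = 0, i.e. (r - 147)² = 0.
Repeated root r = 147; include an x factor for the second linearly independent solution.
General solution: y = (C₁ + C₂x)e^(147x).


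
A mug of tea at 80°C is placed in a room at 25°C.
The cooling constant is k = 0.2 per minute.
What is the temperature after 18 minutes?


Newton's law: dT/dt = -k(T - T_a) has solution T(t) = T_a + (T₀ - T_a)e^(-kt).
Plug in T_a = 25, T₀ = 80, k = 0.2, t = 18: T(18) = 25 + (55)e^(-3.60) ≈ 26.5°C.


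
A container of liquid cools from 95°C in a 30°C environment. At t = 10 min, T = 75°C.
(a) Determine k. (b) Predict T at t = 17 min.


Newton's law: T(t) = T_a + (T₀ - T_a)e^(-kt).
(a) Use T(10) = 75: (75 - 30)/(95 - 30) = e^(-k·10), so k = -ln(0.692)/10 ≈ 0.0368.
(b) Apply k to t = 17: T(17) = 30 + (65)e^(-0.625) ≈ 64.8°C.


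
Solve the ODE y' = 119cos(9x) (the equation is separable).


g(y) = 1, so integrate directly: y = ∫ 119cos(9x) dx = (119/9)sin(9x) + C.


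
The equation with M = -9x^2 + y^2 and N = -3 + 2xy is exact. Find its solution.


Check exactness: ∂M/∂y = 2y and ∂N/∂x = 2y; equal, so the equation is exact.
Integrate M with respect to x (treating y as constant): ∫M dx = -3x^3 + xy^2 + h(y).
Differentiate w.r.t. y and set equal to N: the x-dependent terms already match, leaving h'(y) = -3. Integrate: h(y) = -3y.
So F(x,y) = -3y - 3x^3 + xy^2.
General solution: -3y - 3x^3 + xy^2 = C.


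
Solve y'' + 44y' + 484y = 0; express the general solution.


Characteristic equation: r² + 44r + 484 = 0, i.e. (r + 22)² = 0.
Repeated root r = -22; include an x factor for the second linearly independent solution.
General solution: y = (C₁ + C₂x)e^(-22x).


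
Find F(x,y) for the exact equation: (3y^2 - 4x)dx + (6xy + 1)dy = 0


Check exactness: ∂M/∂y = 6y and ∂N/∂x = 6y; equal, so the equation is exact.
Integrate M with respect to x (treating y as constant): ∫M dx = 3xy^2 - 2x^2 + h(y).
Differentiate w.r.t. y and set equal to N: the x-dependent terms already match, leaving h'(y) = 1. Integrate: h(y) = y.
So F(x,y) = 3xy^2 - 2x^2 + y.
General solution: 3xy^2 - 2x^2 + y = C.


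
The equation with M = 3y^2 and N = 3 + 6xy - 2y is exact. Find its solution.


Check exactness: ∂M/∂y = 6y and ∂N/∂x = 6y; equal, so the equation is exact.
Integrate M with respect to x (treating y as constant): ∫M dx = 3xy^2 + h(y).
Differentiate w.r.t. y and set equal to N: the x-dependent terms already match, leaving h'(y) = 3 - 2y. Integrate: h(y) = 3y - y^2.
So F(x,y) = 3y + 3xy^2 - y^2.
General solution: 3y + 3xy^2 - y^2 = C.


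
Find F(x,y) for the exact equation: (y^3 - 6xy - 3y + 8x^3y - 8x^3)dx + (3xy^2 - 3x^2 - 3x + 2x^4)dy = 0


Check exactness: ∂M/∂y = 3y^2 - 6x - 3 + 8x^3 and ∂N/∂x = 3y^2 - 6x - 3 + 8x^3; equal, so the equation is exact.
Integrate M with respect to x (treating y as constant): ∫M dx = xy^3 - 3x^2y - 3xy + 2x^4y - 2x^4 + h(y).
Differentiate w.r.t. y and set equal to N: all terms match, so h'(y) = 0 and h is a constant absorbed into C.
General solution: xy^3 - 3x^2y - 3xy + 2x^4y - 2x^4 = C.


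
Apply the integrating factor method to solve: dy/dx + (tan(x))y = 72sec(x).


P(x) = tan(x) ⇒ μ = e^(∫tan(x)dx) = sec(x).
(sec(x) y)' = 72sec²(x) ⇒ sec(x) y = 72tan(x) + C.
Multiply by cos(x): y = 72sin(x) + C·cos(x).


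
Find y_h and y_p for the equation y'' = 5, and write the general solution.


Characteristic polynomial (r - 0)² = 0; repeated root r = 0.
y_h = (C₁ + C₂x). Forcing matches the repeated root (resonance), so try y_p = Ax².
Substitute and solve for A: 2A = 5, so A = 5/2.
General solution: y = C₁ + C₂x + (5/2)x².


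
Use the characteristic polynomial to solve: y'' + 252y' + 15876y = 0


Characteristic equation: r² + 252r + 15876 = 0, i.e. (r + 126)² = 0.
Repeated root r = -126; include an x factor for the second linearly independent solution.
General solution: y = (C₁ + C₂x)e^(-126x).


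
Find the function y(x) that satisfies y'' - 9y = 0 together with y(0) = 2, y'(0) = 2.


Characteristic roots of r² - 9 = 0 are 3, -3.
General solution y = c₁ e^(3x) + c₂ e^(-3x).
Apply y(0) = 2: c₁ + c₂ = 2. Apply y'(0) = 2: 3 c₁ - 3 c₂ = 2.
Solve: c₁ = 4/3, c₂ = 2/3.
Particular solution: y = (4/3)e^(3x) + (2/3)e^(-3x).


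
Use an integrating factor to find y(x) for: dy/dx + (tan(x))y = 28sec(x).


P(x) = tan(x) ⇒ μ = e^(∫tan(x)dx) = sec(x).
(sec(x) y)' = 28sec²(x) ⇒ sec(x) y = 28tan(x) + C.
Multiply by cos(x): y = 28sin(x) + C·cos(x).


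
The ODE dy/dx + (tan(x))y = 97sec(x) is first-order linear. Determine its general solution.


P(x) = tan(x) ⇒ μ = e^(∫tan(x)dx) = sec(x).
(sec(x) y)' = 97sec²(x) ⇒ sec(x) y = 97tan(x) + C.
Multiply by cos(x): y = 97sin(x) + C·cos(x).


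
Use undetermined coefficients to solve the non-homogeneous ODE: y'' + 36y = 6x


Homogeneous: r² + 36 = 0 ⇒ r = ±6i, y_h = C₁cos(6x) + C₂sin(6x).
Polynomial forcing; try y_p = Ax + B. Then y_p'' + 36 y_p = 36(Ax + B) = 6x, so B = 0 and A = 1/6.
General solution: y = C₁cos(6x) + C₂sin(6x) + (1/6)x.


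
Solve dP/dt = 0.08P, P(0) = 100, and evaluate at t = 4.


The ODE dP/dt = 0.08P has solution P(t) = P(0)e^(0.08t).
Substitute P(0) = 100 and t = 4: P(4) = 100 e^(0.32) ≈ 138.


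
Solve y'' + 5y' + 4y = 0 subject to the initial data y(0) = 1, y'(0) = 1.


Characteristic roots of r² + 5r + 4 = 0 are -1, -4.
General solution y = c₁ e^(-x) + c₂ e^(-4x).
Apply y(0) = 1: c₁ + c₂ = 1. Apply y'(0) = 1: -1 c₁ - 4 c₂ = 1.
Solve: c₁ = 5/3, c₂ = -2/3.
Particular solution: y = (5/3)e^(-x) - (2/3)e^(-4x).


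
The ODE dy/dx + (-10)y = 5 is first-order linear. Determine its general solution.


P(x) = -10 ⇒ μ = e^(-10x).
(μ y)' = 5e^(-10x) ⇒ μ y = -(1/2)e^(-10x) + C.
Divide by μ: y = -1/2 + Ce^(10x).


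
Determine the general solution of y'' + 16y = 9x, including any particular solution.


Homogeneous: r² + 16 = 0 ⇒ r = ±4i, y_h = C₁cos(4x) + C₂sin(4x).
Polynomial forcing; try y_p = Ax + B. Then y_p'' + 16 y_p = 16(Ax + B) = 9x, so B = 0 and A = 9/16.
General solution: y = C₁cos(4x) + C₂sin(4x) + (9/16)x.


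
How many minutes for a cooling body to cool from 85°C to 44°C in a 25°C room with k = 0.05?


From T(t) = T_a + (T₀ - T_a)e^(-kt), set T(t) = 44:
(44 - 25) / (85 - 25) = e^(-0.05t), so t = -ln(0.317)/0.05 ≈ 23.0 minutes.


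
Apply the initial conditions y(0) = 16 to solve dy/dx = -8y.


General solution of y' = -8y is y = Ce^(-8x).
Apply y(0) = 16: C = 16.
Particular solution: y = 16e^(-8x).


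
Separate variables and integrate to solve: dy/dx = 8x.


Integrate both sides with respect to x: y = ∫ 8x dx = 4x^2 + C.


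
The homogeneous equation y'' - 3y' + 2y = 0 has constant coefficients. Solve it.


Characteristic equation: r² - 3r + 2 = 0.
Factor: (r - 1)(r - 2) = 0 ⇒ r = 1, 2 (distinct real).
General solution: y = C₁e^(x) + C₂e^(2x).


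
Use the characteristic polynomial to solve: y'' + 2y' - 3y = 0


Characteristic equation: r² + 2r - 3 = 0.
Factor: (r + 3)(r - 1) = 0 ⇒ r = -3, 1 (distinct real).
General solution: y = C₁e^(-3x) + C₂e^(x).


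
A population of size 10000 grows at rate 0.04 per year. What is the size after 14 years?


The ODE dP/dt = 0.04P has solution P(t) = P(0)e^(0.04t).
Substitute P(0) = 10000 and t = 14: P(14) = 10000 e^(0.56) ≈ 17507.


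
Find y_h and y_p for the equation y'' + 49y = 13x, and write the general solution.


Homogeneous: r² + 49 = 0 ⇒ r = ±7i, y_h = C₁cos(7x) + C₂sin(7x).
Polynomial forcing; try y_p = Ax + B. Then y_p'' + 49 y_p = 49(Ax + B) = 13x, so B = 0 and A = 13/49.
General solution: y = C₁cos(7x) + C₂sin(7x) + (13/49)x.


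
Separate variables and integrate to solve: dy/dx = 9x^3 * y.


Separate variables: dy/y = 9x^3 dx.
Integrate: ln|y| = (9/4)x^4 + C₀.
Exponentiate: y = Ce^((9/4)x^4).


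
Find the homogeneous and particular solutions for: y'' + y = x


Homogeneous: r² + 1 = 0 ⇒ r = ±1i, y_h = C₁cos(x) + C₂sin(x).
Polynomial forcing; try y_p = Ax + B. Then y_p'' + 1 y_p = 1(Ax + B) = x, so B = 0 and A = 1.
General solution: y = C₁cos(x) + C₂sin(x) + x.


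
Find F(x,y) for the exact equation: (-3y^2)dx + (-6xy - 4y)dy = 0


Check exactness: ∂M/∂y = -6y and ∂N/∂x = -6y; equal, so the equation is exact.
Integrate M with respect to x (treating y as constant): ∫M dx = -3xy^2 + h(y).
Differentiate w.r.t. y and set equal to N: the x-dependent terms already match, leaving h'(y) = -4y. Integrate: h(y) = -2y^2.
So F(x,y) = -3xy^2 - 2y^2.
General solution: -3xy^2 - 2y^2 = C.


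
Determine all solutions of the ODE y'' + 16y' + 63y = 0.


Characteristic equation: r² + 16r + 63 = 0.
Factor: (r + 9)(r + 7) = 0 ⇒ r = -9, -7 (distinct real).
General solution: y = C₁e^(-9x) + C₂e^(-7x).


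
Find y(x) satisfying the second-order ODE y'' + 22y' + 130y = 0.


Characteristic equation: r² + 22r + 130 = 0.
Discriminant is negative; roots r = -11 ± 3i (complex conjugate pair).
General solution uses e^(α x)(C₁ cos(β x) + C₂ sin(β x)): y = e^(-11x)(C₁cos(3x) + C₂sin(3x)).


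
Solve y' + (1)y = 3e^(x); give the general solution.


P(x) = 1 ⇒ μ = e^(x).
(μ y)' = 3e^(2x) ⇒ μ y = (3/2)e^(2x) + C.
Divide by μ: y = (3/2)e^(x) + Ce^(-x).


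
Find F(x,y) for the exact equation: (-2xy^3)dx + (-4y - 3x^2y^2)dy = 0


Check exactness: ∂M/∂y = -6xy^2 and ∂N/∂x = -6xy^2; equal, so the equation is exact.
Integrate M with respect to x (treating y as constant): ∫M dx = -x^2y^3 + h(y).
Differentiate w.r.t. y and set equal to N: the x-dependent terms already match, leaving h'(y) = -4y. Integrate: h(y) = -2y^2.
So F(x,y) = -2y^2 - x^2y^3.
General solution: -2y^2 - x^2y^3 = C.


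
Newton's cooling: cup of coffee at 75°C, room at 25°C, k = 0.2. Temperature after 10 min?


Newton's law: dT/dt = -k(T - T_a) has solution T(t) = T_a + (T₀ - T_a)e^(-kt).
Plug in T_a = 25, T₀ = 75, k = 0.2, t = 10: T(10) = 25 + (50)e^(-2.00) ≈ 31.8°C.


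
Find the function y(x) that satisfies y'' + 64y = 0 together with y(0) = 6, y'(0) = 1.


Characteristic roots of r² + 64 = 0 are ±8i, so y = C₁cos(8x) + C₂sin(8x).
Apply y(0) = 6: C₁ = 6. Differentiate and apply y'(0) = 1: 8·C₂ = 1, so C₂ = 1/8.
Particular solution: y = 6cos(8x) + (1/8)sin(8x).


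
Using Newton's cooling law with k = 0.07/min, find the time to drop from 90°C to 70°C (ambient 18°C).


From T(t) = T_a + (T₀ - T_a)e^(-kt), set T(t) = 70:
(70 - 18) / (90 - 18) = e^(-0.07t), so t = -ln(0.722)/0.07 ≈ 4.6 minutes.


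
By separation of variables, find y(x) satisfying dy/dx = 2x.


Integrate both sides with respect to x: y = ∫ 2x dx = x^2 + C.


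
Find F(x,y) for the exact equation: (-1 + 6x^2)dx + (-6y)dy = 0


Check exactness: ∂M/∂y = 0 and ∂N/∂x = 0; equal, so the equation is exact.
Integrate M with respect to x (treating y as constant): ∫M dx = -x + 2x^3 + h(y).
Differentiate w.r.t. y and set equal to N: the x-dependent terms already match, leaving h'(y) = -6y. Integrate: h(y) = -3y^2.
So F(x,y) = -3y^2 - x + 2x^3.
General solution: -3y^2 - x + 2x^3 = C.


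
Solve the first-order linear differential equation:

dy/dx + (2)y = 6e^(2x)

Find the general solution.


P(x) = 2 ⇒ μ = e^(2x).
(μ y)' = 6e^(4x) ⇒ μ y = (6/4)e^(4x) + C.
Divide by μ: y = (3/2)e^(2x) + Ce^(-2x).


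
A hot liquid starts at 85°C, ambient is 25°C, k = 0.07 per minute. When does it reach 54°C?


From T(t) = T_a + (T₀ - T_a)e^(-kt), set T(t) = 54:
(54 - 25) / (85 - 25) = e^(-0.07t), so t = -ln(0.483)/0.07 ≈ 10.4 minutes.


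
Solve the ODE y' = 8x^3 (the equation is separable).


Integrate both sides with respect to x: y = ∫ 8x^3 dx = 2x^4 + C.


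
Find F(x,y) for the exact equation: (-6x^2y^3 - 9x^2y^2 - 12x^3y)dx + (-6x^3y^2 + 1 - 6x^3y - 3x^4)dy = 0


Check exactness: ∂M/∂y = -18x^2y^2 - 18x^2y - 12x^3 and ∂N/∂x = -18x^2y^2 - 18x^2y - 12x^3; equal, so the equation is exact.
Integrate M with respect to x (treating y as constant): ∫M dx = -2x^3y^3 - 3x^3y^2 - 3x^4y + h(y).
Differentiate w.r.t. y and set equal to N: the x-dependent terms already match, leaving h'(y) = 1. Integrate: h(y) = y.
So F(x,y) = -2x^3y^3 + y - 3x^3y^2 - 3x^4y.
General solution: -2x^3y^3 + y - 3x^3y^2 - 3x^4y = C.


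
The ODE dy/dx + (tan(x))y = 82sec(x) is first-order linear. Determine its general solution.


P(x) = tan(x) ⇒ μ = e^(∫tan(x)dx) = sec(x).
(sec(x) y)' = 82sec²(x) ⇒ sec(x) y = 82tan(x) + C.
Multiply by cos(x): y = 82sin(x) + C·cos(x).


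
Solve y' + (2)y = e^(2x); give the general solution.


P(x) = 2 ⇒ μ = e^(2x).
(μ y)' = e^(4x) ⇒ μ y = (1/4)e^(4x) + C.
Divide by μ: y = (1/4)e^(2x) + Ce^(-2x).


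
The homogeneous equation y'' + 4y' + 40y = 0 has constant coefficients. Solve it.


Characteristic equation: r² + 4r + 40 = 0.
Discriminant is negative; roots r = -2 ± 6i (complex conjugate pair).
General solution uses e^(α x)(C₁ cos(β x) + C₂ sin(β x)): y = e^(-2x)(C₁cos(6x) + C₂sin(6x)).
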